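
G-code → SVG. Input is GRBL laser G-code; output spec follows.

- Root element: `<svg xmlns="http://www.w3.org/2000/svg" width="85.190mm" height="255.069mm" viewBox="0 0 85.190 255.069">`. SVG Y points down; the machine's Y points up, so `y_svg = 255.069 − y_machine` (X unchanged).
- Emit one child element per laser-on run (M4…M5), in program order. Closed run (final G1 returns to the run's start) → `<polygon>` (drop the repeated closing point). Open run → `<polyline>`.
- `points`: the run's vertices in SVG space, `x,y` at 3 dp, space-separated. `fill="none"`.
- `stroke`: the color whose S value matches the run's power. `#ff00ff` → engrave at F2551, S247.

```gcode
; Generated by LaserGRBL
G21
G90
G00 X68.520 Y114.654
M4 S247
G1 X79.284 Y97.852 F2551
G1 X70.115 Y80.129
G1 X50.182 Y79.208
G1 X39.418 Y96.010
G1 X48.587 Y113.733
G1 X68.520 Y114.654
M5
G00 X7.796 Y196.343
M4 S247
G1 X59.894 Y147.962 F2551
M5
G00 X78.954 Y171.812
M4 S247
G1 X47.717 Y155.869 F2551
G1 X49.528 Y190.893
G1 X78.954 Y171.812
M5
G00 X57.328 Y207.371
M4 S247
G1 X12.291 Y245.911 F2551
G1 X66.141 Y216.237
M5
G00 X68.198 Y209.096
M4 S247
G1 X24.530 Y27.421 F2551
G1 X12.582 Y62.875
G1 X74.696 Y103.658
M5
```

<svg xmlns="http://www.w3.org/2000/svg" width="85.190mm" height="255.069mm" viewBox="0 0 85.190 255.069">
  <polygon points="68.520,140.415 79.284,157.217 70.115,174.940 50.182,175.861 39.418,159.059 48.587,141.336" fill="none" stroke="#ff00ff"/>
  <polyline points="7.796,58.726 59.894,107.107" fill="none" stroke="#ff00ff"/>
  <polygon points="78.954,83.257 47.717,99.200 49.528,64.176" fill="none" stroke="#ff00ff"/>
  <polyline points="57.328,47.698 12.291,9.158 66.141,38.832" fill="none" stroke="#ff00ff"/>
  <polyline points="68.198,45.973 24.530,227.648 12.582,192.194 74.696,151.411" fill="none" stroke="#ff00ff"/>
</svg>

Machine Y-up, SVG Y-down with viewBox height 255.069, so y_svg = 255.069 − y_machine; X carries over. Every run uses S247, so all elements get stroke `#ff00ff` (engrave).

Run 1: The run returns to its start, so emit a `<polygon>` with points (Y-flipped): 68.520,140.415 79.284,157.217 70.115,174.940 50.182,175.861 39.418,159.059 48.587,141.336.

Run 2: The run is open, so emit a `<polyline>` with points (Y-flipped): 7.796,58.726 59.894,107.107.

Run 3: The run returns to its start, so emit a `<polygon>` with points (Y-flipped): 78.954,83.257 47.717,99.200 49.528,64.176.

Run 4: The run is open, so emit a `<polyline>` with points (Y-flipped): 57.328,47.698 12.291,9.158 66.141,38.832.

Run 5: The run is open, so emit a `<polyline>` with points (Y-flipped): 68.198,45.973 24.530,227.648 12.582,192.194 74.696,151.411.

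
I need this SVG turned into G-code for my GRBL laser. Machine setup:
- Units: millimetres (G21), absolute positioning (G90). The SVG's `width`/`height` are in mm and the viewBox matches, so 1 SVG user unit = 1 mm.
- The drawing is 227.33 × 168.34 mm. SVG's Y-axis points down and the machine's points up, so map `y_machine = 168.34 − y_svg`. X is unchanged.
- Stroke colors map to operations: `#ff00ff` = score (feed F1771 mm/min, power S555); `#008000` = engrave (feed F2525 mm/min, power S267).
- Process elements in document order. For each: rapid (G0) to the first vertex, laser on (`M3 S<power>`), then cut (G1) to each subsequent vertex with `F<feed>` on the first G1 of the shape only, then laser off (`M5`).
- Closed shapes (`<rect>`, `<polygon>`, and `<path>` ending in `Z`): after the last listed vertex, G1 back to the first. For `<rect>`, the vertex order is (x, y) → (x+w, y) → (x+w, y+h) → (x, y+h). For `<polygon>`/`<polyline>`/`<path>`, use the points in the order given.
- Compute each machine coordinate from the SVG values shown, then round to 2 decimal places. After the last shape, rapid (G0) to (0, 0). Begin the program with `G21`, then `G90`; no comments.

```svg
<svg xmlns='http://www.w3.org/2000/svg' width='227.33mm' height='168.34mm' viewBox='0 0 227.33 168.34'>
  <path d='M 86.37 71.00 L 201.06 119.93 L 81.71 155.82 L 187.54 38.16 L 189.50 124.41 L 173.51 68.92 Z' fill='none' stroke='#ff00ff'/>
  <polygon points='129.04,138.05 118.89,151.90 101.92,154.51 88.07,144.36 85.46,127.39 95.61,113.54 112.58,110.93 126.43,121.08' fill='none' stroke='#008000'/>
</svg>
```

Since the viewBox matches the mm dimensions, user units are millimetres directly. The only transform is the Y-flip y_m = 168.34 − y_svg.

Shape 1 is a closed polygon drawn with `<path>`. Its stroke #ff00ff means score at S555, F1771. After flipping Y the toolpath is (86.37,97.34) → (201.06,48.41) → (81.71,12.52) → (187.54,130.18) → (189.50,43.93) → (173.51,99.42) → (86.37,97.34), returning to the start.

Shape 2 is a regular polygon drawn with `<polygon>`. Its stroke #008000 means engrave at S267, F2525. After flipping Y the toolpath is (129.04,30.29) → (118.89,16.44) → (101.92,13.83) → (88.07,23.98) → (85.46,40.95) → (95.61,54.80) → (112.58,57.41) → (126.43,47.26) → (129.04,30.29), returning to the start.

G21
G90
G0 X86.37 Y97.34
M3 S555
G1 X201.06 Y48.41 F1771
G1 X81.71 Y12.52
G1 X187.54 Y130.18
G1 X189.50 Y43.93
G1 X173.51 Y99.42
G1 X86.37 Y97.34
M5
G0 X129.04 Y30.29
M3 S267
G1 X118.89 Y16.44 F2525
G1 X101.92 Y13.83
G1 X88.07 Y23.98
G1 X85.46 Y40.95
G1 X95.61 Y54.80
G1 X112.58 Y57.41
G1 X126.43 Y47.26
G1 X129.04 Y30.29
M5
G0 X0.00 Y0.00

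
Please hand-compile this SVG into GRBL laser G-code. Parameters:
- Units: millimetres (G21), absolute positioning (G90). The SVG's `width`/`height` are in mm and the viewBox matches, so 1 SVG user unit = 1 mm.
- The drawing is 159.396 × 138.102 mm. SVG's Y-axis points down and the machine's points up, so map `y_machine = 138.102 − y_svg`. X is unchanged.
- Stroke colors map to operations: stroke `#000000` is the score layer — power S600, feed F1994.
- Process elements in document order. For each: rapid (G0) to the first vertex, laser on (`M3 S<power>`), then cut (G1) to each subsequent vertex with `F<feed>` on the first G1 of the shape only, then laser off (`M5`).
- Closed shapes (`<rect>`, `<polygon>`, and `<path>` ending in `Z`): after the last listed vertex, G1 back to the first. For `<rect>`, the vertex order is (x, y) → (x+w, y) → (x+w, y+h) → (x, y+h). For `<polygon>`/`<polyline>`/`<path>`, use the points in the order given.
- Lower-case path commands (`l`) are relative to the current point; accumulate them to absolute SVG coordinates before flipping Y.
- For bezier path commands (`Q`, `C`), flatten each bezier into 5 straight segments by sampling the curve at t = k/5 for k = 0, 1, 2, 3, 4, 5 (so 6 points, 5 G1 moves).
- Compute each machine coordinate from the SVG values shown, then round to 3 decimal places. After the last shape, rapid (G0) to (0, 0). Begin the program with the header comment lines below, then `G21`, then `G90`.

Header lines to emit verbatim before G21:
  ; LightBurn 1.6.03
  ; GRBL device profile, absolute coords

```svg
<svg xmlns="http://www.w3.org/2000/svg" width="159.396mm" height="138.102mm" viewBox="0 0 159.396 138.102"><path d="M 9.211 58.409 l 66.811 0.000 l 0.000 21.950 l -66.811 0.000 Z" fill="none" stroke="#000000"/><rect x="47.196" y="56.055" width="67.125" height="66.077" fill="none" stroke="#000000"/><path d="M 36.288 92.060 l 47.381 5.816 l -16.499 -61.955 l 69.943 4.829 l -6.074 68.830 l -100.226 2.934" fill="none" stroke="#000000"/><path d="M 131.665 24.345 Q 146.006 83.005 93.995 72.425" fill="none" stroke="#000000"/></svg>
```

; LightBurn 1.6.03
; GRBL device profile, absolute coords
G21
G90
G0 X9.211 Y79.693
M3 S600
G1 X76.022 Y79.693 F1994
G1 X76.022 Y57.743
G1 X9.211 Y57.743
G1 X9.211 Y79.693
M5
G0 X47.196 Y82.047
M3 S600
G1 X114.321 Y82.047 F1994
G1 X114.321 Y15.970
G1 X47.196 Y15.970
G1 X47.196 Y82.047
M5
G0 X36.288 Y46.042
M3 S600
G1 X83.669 Y40.226 F1994
G1 X67.170 Y102.181
G1 X137.113 Y97.352
G1 X131.039 Y28.522
G1 X30.813 Y25.588
M5
G0 X131.665 Y113.757
M3 S600
G1 X134.747 Y93.063 F1994
G1 X132.521 Y77.907
G1 X124.987 Y68.291
G1 X112.145 Y64.215
G1 X93.995 Y65.677
M5
G0 X0.000 Y0.000

1 u = 1 mm; y_m = 138.102 − y.

[1] `<path>` rectangle, #000000→score S600 F1994: (9.211,79.693) → (76.022,79.693) → (76.022,57.743) → (9.211,57.743) → (9.211,79.693) (closed)

[2] `<rect>` rectangle, #000000→score S600 F1994: (47.196,82.047) → (114.321,82.047) → (114.321,15.970) → (47.196,15.970) → (47.196,82.047) (closed)

[3] `<path>` open polyline, #000000→score S600 F1994: (36.288,46.042) → (83.669,40.226) → (67.170,102.181) → (137.113,97.352) → (131.039,28.522) → (30.813,25.588)

[4] `<path>` quadratic bezier, #000000→score S600 F1994: (131.665,113.757) → (134.747,93.063) → (132.521,77.907) → (124.987,68.291) → (112.145,64.215) → (93.995,65.677)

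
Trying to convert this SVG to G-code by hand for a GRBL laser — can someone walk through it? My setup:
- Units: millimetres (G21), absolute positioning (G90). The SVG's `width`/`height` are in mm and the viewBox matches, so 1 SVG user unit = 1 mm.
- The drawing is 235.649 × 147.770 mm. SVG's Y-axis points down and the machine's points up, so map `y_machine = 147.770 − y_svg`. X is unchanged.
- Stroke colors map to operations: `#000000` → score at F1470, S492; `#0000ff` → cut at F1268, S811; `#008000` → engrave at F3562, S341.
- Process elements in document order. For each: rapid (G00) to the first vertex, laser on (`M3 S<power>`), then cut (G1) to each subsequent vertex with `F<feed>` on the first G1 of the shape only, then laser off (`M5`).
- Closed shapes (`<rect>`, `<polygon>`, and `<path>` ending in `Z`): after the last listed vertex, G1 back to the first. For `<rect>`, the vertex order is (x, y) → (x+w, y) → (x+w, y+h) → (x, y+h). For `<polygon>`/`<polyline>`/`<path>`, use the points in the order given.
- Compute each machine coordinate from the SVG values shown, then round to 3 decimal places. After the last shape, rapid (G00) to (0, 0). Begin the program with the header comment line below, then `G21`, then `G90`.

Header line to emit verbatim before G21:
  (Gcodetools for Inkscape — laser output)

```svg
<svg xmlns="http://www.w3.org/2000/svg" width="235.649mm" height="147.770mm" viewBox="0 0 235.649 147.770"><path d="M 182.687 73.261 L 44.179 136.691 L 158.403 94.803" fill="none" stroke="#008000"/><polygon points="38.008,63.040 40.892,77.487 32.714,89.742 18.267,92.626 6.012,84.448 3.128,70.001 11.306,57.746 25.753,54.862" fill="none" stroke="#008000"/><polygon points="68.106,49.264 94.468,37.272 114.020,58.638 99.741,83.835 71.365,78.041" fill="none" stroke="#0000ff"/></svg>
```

(Gcodetools for Inkscape — laser output)
G21
G90
G00 X182.687 Y74.509
M3 S341
G1 X44.179 Y11.079 F3562
G1 X158.403 Y52.967
M5
G00 X38.008 Y84.730
M3 S341
G1 X40.892 Y70.283 F3562
G1 X32.714 Y58.028
G1 X18.267 Y55.144
G1 X6.012 Y63.322
G1 X3.128 Y77.769
G1 X11.306 Y90.024
G1 X25.753 Y92.908
G1 X38.008 Y84.730
M5
G00 X68.106 Y98.506
M3 S811
G1 X94.468 Y110.498 F1268
G1 X114.020 Y89.132
G1 X99.741 Y63.935
G1 X71.365 Y69.729
G1 X68.106 Y98.506
M5
G00 X0.000 Y0.000

viewBox `0 0 235.649 147.770` with mm width/height → 1 unit = 1 mm. Flip: y_m = 147.770 − y_svg.

**Shape 1** — `<path>` open polyline, stroke `#008000` → engrave (S341, F3562). Machine vertices: (182.687,74.509) → (44.179,11.079) → (158.403,52.967). Open path.

**Shape 2** — `<polygon>` regular polygon, stroke `#008000` → engrave (S341, F3562). Machine vertices: (38.008,84.730) → (40.892,70.283) → (32.714,58.028) → (18.267,55.144) → (6.012,63.322) → (3.128,77.769) → (11.306,90.024) → (25.753,92.908) → (38.008,84.730). Closed: final G1 returns to the first vertex.

**Shape 3** — `<polygon>` regular polygon, stroke `#0000ff` → cut (S811, F1268). Machine vertices: (68.106,98.506) → (94.468,110.498) → (114.020,89.132) → (99.741,63.935) → (71.365,69.729) → (68.106,98.506). Closed: final G1 returns to the first vertex.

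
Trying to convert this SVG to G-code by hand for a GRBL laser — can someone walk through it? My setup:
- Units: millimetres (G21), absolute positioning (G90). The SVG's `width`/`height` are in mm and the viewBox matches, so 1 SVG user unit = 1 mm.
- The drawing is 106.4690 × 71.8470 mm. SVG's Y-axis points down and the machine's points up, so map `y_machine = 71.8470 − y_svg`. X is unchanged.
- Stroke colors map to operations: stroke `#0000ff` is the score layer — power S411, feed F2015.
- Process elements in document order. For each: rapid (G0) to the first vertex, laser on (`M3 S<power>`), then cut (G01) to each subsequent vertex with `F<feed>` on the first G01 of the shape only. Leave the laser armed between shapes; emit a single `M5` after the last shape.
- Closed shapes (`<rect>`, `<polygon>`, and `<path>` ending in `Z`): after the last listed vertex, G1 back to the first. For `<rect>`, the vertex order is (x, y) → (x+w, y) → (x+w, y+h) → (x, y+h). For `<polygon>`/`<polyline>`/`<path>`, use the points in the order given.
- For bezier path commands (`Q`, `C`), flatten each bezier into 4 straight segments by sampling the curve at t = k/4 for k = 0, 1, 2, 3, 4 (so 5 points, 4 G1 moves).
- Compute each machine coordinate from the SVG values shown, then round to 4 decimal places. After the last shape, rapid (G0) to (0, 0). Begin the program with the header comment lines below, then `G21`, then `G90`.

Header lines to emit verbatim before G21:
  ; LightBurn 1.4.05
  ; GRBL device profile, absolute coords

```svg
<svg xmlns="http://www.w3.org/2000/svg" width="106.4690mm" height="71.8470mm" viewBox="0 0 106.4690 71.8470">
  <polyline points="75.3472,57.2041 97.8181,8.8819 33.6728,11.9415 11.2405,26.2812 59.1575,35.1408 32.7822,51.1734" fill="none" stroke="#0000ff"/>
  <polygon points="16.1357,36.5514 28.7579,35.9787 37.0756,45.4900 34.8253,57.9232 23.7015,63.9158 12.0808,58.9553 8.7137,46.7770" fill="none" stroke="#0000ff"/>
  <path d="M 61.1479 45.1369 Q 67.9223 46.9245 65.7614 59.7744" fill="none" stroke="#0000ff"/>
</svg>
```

1 u = 1 mm; y_m = 71.8470 − y.

[1] `<polyline>` open polyline, #0000ff→score S411 F2015: (75.3472,14.6429) → (97.8181,62.9651) → (33.6728,59.9055) → (11.2405,45.5658) → (59.1575,36.7062) → (32.7822,20.6736)

[2] `<polygon>` regular polygon, #0000ff→score S411 F2015: (16.1357,35.2956) → (28.7579,35.8683) → (37.0756,26.3570) → (34.8253,13.9238) → (23.7015,7.9312) → (12.0808,12.8917) → (8.7137,25.0700) → (16.1357,35.2956) (closed)

[3] `<path>` quadratic bezier, #0000ff→score S411 F2015: (61.1479,26.7101) → (63.9766,25.1249) → (65.6885,22.1569) → (66.2834,17.8062) → (65.7614,12.0726)

; LightBurn 1.4.05
; GRBL device profile, absolute coords
G21
G90
G0 X75.3472 Y14.6429
M3 S411
G01 X97.8181 Y62.9651 F2015
G01 X33.6728 Y59.9055
G01 X11.2405 Y45.5658
G01 X59.1575 Y36.7062
G01 X32.7822 Y20.6736
G0 X16.1357 Y35.2956
M3 S411
G01 X28.7579 Y35.8683 F2015
G01 X37.0756 Y26.3570
G01 X34.8253 Y13.9238
G01 X23.7015 Y7.9312
G01 X12.0808 Y12.8917
G01 X8.7137 Y25.0700
G01 X16.1357 Y35.2956
G0 X61.1479 Y26.7101
M3 S411
G01 X63.9766 Y25.1249 F2015
G01 X65.6885 Y22.1569
G01 X66.2834 Y17.8062
G01 X65.7614 Y12.0726
M5
G0 X0.0000 Y0.0000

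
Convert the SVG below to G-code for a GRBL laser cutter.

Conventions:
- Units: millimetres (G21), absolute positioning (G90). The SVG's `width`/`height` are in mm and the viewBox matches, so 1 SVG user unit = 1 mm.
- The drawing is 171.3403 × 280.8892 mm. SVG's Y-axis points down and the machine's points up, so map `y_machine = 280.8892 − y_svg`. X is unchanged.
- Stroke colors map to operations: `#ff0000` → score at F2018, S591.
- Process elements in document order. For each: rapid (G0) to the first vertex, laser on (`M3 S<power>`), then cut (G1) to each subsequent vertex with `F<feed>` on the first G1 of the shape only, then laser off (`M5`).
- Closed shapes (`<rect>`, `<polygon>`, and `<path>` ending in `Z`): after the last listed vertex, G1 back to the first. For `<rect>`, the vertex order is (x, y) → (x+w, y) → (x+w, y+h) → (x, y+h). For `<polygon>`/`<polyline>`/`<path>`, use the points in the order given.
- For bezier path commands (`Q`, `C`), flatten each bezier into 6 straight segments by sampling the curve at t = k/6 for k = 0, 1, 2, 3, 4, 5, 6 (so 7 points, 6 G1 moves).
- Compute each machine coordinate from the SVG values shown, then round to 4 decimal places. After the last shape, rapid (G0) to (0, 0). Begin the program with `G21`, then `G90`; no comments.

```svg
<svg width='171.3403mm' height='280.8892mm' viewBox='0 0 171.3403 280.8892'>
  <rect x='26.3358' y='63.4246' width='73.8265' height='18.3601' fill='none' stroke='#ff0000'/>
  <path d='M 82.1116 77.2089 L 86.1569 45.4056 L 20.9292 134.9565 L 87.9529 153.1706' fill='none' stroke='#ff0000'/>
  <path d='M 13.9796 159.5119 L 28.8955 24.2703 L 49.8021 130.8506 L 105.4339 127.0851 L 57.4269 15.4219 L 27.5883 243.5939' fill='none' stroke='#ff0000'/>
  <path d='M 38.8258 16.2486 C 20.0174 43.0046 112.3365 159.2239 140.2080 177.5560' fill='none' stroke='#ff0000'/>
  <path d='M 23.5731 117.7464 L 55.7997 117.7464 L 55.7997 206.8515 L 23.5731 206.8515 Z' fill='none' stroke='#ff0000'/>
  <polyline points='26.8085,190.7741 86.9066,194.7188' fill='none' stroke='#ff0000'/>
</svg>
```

1 u = 1 mm; y_m = 280.8892 − y.

[1] `<rect>` rectangle, #ff0000→score S591 F2018: (26.3358,217.4646) → (100.1623,217.4646) → (100.1623,199.1045) → (26.3358,199.1045) → (26.3358,217.4646) (closed)

[2] `<path>` open polyline, #ff0000→score S591 F2018: (82.1116,203.6803) → (86.1569,235.4836) → (20.9292,145.9327) → (87.9529,127.7186)

[3] `<path>` open polyline, #ff0000→score S591 F2018: (13.9796,121.3773) → (28.8955,256.6189) → (49.8021,150.0386) → (105.4339,153.8041) → (57.4269,265.4673) → (27.5883,37.2953)

[4] `<path>` cubic bezier, #ff0000→score S591 F2018: (38.8258,264.6406) → (37.8694,244.6747) → (50.5571,215.0024) → (72.0119,180.8279) → (97.3567,147.3555) → (121.7145,119.7892) → (140.2080,103.3332)

[5] `<path>` rectangle, #ff0000→score S591 F2018: (23.5731,163.1428) → (55.7997,163.1428) → (55.7997,74.0377) → (23.5731,74.0377) → (23.5731,163.1428) (closed)

[6] `<polyline>` line segment, #ff0000→score S591 F2018: (26.8085,90.1151) → (86.9066,86.1704)

G21
G90
G0 X26.3358 Y217.4646
M3 S591
G1 X100.1623 Y217.4646 F2018
G1 X100.1623 Y199.1045
G1 X26.3358 Y199.1045
G1 X26.3358 Y217.4646
M5
G0 X82.1116 Y203.6803
M3 S591
G1 X86.1569 Y235.4836 F2018
G1 X20.9292 Y145.9327
G1 X87.9529 Y127.7186
M5
G0 X13.9796 Y121.3773
M3 S591
G1 X28.8955 Y256.6189 F2018
G1 X49.8021 Y150.0386
G1 X105.4339 Y153.8041
G1 X57.4269 Y265.4673
G1 X27.5883 Y37.2953
M5
G0 X38.8258 Y264.6406
M3 S591
G1 X37.8694 Y244.6747 F2018
G1 X50.5571 Y215.0024
G1 X72.0119 Y180.8279
G1 X97.3567 Y147.3555
G1 X121.7145 Y119.7892
G1 X140.2080 Y103.3332
M5
G0 X23.5731 Y163.1428
M3 S591
G1 X55.7997 Y163.1428 F2018
G1 X55.7997 Y74.0377
G1 X23.5731 Y74.0377
G1 X23.5731 Y163.1428
M5
G0 X26.8085 Y90.1151
M3 S591
G1 X86.9066 Y86.1704 F2018
M5
G0 X0.0000 Y0.0000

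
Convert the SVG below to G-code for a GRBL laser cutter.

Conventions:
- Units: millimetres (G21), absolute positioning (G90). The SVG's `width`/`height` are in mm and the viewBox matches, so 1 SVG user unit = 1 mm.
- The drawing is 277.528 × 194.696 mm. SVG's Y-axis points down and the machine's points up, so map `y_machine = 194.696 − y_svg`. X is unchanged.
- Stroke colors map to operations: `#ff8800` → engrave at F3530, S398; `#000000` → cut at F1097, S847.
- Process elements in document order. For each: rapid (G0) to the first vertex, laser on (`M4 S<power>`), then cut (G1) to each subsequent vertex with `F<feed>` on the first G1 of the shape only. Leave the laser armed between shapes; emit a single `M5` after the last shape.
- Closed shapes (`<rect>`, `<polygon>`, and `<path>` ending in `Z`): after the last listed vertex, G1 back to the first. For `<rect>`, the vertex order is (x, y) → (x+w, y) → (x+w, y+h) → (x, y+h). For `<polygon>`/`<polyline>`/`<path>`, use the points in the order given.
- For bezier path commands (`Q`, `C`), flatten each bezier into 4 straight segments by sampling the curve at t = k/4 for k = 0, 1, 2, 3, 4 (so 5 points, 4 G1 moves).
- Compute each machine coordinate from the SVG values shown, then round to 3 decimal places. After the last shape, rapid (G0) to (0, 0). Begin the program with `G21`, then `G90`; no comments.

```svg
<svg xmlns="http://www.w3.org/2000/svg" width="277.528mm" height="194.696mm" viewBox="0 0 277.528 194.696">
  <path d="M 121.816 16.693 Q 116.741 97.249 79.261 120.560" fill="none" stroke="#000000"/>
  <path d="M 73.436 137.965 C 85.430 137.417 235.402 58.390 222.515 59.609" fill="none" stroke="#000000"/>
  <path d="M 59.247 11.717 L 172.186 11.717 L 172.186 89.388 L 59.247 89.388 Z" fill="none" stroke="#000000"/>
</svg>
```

G21
G90
G0 X121.816 Y178.003
M4 S847
G1 X117.253 Y141.303 F1097
G1 X108.640 Y111.758
G1 X95.976 Y89.369
G1 X79.261 Y74.136
G0 X73.436 Y56.731
M4 S847
G1 X103.602 Y69.377 F1097
G1 X157.306 Y96.572
G1 X206.345 Y123.435
G1 X222.515 Y135.087
G0 X59.247 Y182.979
M4 S847
G1 X172.186 Y182.979 F1097
G1 X172.186 Y105.308
G1 X59.247 Y105.308
G1 X59.247 Y182.979
M5
G0 X0.000 Y0.000

1 u = 1 mm; y_m = 194.696 − y.

[1] `<path>` quadratic bezier, #000000→cut S847 F1097: (121.816,178.003) → (117.253,141.303) → (108.640,111.758) → (95.976,89.369) → (79.261,74.136)

[2] `<path>` cubic bezier, #000000→cut S847 F1097: (73.436,56.731) → (103.602,69.377) → (157.306,96.572) → (206.345,123.435) → (222.515,135.087)

[3] `<path>` rectangle, #000000→cut S847 F1097: (59.247,182.979) → (172.186,182.979) → (172.186,105.308) → (59.247,105.308) → (59.247,182.979) (closed)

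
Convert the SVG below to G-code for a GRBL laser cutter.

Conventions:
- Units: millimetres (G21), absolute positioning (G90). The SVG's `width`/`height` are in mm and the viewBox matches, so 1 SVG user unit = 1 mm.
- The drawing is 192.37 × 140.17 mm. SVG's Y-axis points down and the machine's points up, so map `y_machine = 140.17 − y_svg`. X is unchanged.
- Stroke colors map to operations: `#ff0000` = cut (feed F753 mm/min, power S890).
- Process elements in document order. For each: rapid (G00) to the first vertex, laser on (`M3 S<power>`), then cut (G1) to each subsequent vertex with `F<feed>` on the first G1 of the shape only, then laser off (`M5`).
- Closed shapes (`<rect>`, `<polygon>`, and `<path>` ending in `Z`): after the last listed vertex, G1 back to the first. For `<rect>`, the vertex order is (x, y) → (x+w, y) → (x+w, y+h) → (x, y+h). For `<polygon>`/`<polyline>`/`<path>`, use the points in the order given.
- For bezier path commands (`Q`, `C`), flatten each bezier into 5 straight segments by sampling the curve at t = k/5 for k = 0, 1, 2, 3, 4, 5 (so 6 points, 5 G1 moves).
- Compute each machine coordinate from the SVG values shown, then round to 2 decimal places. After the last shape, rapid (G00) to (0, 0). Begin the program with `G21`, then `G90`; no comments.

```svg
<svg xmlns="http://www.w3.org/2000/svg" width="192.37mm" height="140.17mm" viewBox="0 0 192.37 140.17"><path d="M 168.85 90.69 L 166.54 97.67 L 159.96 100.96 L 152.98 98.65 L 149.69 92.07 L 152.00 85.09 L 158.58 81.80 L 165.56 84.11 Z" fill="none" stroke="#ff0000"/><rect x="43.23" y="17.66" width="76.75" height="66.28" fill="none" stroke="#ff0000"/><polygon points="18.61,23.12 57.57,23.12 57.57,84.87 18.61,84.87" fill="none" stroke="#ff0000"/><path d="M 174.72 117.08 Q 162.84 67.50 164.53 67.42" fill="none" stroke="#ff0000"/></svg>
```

G21
G90
G00 X168.85 Y49.48
M3 S890
G1 X166.54 Y42.50 F753
G1 X159.96 Y39.21
G1 X152.98 Y41.52
G1 X149.69 Y48.10
G1 X152.00 Y55.08
G1 X158.58 Y58.37
G1 X165.56 Y56.06
G1 X168.85 Y49.48
M5
G00 X43.23 Y122.51
M3 S890
G1 X119.98 Y122.51 F753
G1 X119.98 Y56.23
G1 X43.23 Y56.23
G1 X43.23 Y122.51
M5
G00 X18.61 Y117.05
M3 S890
G1 X57.57 Y117.05 F753
G1 X57.57 Y55.30
G1 X18.61 Y55.30
G1 X18.61 Y117.05
M5
G00 X174.72 Y23.09
M3 S890
G1 X170.51 Y40.94 F753
G1 X167.39 Y54.83
G1 X165.35 Y64.77
G1 X164.40 Y70.74
G1 X164.53 Y72.75
M5
G00 X0.00 Y0.00

viewBox `0 0 192.37 140.17` with mm width/height → 1 unit = 1 mm. Flip: y_m = 140.17 − y_svg.

**Shape 1** — `<path>` regular polygon, stroke `#ff0000` → cut (S890, F753). Machine vertices: (168.85,49.48) → (166.54,42.50) → (159.96,39.21) → (152.98,41.52) → (149.69,48.10) → (152.00,55.08) → (158.58,58.37) → (165.56,56.06) → (168.85,49.48). Closed: final G1 returns to the first vertex.

**Shape 2** — `<rect>` rectangle, stroke `#ff0000` → cut (S890, F753). Machine vertices: (43.23,122.51) → (119.98,122.51) → (119.98,56.23) → (43.23,56.23) → (43.23,122.51). Closed: final G1 returns to the first vertex.

**Shape 3** — `<polygon>` rectangle, stroke `#ff0000` → cut (S890, F753). Machine vertices: (18.61,117.05) → (57.57,117.05) → (57.57,55.30) → (18.61,55.30) → (18.61,117.05). Closed: final G1 returns to the first vertex.

**Shape 4** — `<path>` quadratic bezier, stroke `#ff0000` → cut (S890, F753). Control points (SVG): P0=(174.72,117.08), P1=(162.84,67.50), P2=(164.53,67.42); sampled at t=k/5. Machine vertices: (174.72,23.09) → (170.51,40.94) → (167.39,54.83) → (165.35,64.77) → (164.40,70.74) → (164.53,72.75). Open path.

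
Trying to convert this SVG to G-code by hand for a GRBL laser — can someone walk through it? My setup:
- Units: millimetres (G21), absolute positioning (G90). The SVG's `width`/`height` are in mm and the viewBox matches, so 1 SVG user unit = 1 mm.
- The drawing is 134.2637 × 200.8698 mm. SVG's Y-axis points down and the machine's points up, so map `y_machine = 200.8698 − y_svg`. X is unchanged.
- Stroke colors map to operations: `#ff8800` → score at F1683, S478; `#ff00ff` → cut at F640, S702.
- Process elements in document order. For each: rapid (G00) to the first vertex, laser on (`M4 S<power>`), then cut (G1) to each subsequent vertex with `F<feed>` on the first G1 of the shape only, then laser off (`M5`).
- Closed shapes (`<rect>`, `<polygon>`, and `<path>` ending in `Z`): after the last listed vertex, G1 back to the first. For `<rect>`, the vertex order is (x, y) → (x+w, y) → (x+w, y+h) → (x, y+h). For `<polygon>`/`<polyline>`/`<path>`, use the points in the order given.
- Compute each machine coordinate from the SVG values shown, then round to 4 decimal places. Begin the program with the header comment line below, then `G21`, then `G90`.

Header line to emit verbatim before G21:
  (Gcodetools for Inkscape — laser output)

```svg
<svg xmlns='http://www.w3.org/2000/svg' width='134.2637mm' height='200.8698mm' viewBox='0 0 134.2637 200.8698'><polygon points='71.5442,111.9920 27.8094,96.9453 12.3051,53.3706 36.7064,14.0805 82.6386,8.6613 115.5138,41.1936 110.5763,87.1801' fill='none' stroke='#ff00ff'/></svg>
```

(Gcodetools for Inkscape — laser output)
G21
G90
G00 X71.5442 Y88.8778
M4 S702
G1 X27.8094 Y103.9245 F640
G1 X12.3051 Y147.4992
G1 X36.7064 Y186.7893
G1 X82.6386 Y192.2085
G1 X115.5138 Y159.6762
G1 X110.5763 Y113.6897
G1 X71.5442 Y88.8778
M5

1 u = 1 mm; y_m = 200.8698 − y.

[1] `<polygon>` regular polygon, #ff00ff→cut S702 F640: (71.5442,88.8778) → (27.8094,103.9245) → (12.3051,147.4992) → (36.7064,186.7893) → (82.6386,192.2085) → (115.5138,159.6762) → (110.5763,113.6897) → (71.5442,88.8778) (closed)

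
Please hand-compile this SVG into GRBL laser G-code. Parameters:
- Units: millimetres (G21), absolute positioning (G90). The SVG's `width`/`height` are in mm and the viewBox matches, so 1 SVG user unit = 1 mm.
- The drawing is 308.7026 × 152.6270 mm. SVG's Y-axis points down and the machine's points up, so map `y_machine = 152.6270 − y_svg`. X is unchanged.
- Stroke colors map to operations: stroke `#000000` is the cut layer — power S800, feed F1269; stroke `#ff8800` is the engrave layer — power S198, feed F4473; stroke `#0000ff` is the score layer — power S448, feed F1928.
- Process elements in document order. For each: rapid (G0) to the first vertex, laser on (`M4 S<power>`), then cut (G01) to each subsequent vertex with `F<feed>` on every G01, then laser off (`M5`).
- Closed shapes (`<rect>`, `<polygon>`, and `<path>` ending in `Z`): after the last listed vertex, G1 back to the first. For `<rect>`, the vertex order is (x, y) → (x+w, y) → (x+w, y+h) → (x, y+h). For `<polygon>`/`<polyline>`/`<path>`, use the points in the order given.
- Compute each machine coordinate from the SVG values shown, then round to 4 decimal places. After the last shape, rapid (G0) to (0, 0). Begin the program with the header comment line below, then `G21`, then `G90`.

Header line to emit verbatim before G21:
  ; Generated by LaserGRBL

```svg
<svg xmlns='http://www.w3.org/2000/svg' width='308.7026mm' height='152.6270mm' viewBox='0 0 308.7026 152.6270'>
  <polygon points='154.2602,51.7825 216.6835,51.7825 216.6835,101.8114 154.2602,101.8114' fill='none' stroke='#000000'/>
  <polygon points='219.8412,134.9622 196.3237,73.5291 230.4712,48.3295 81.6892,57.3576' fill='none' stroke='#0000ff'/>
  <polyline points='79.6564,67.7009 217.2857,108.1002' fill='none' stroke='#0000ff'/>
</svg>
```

; Generated by LaserGRBL
G21
G90
G0 X154.2602 Y100.8445
M4 S800
G01 X216.6835 Y100.8445 F1269
G01 X216.6835 Y50.8156 F1269
G01 X154.2602 Y50.8156 F1269
G01 X154.2602 Y100.8445 F1269
M5
G0 X219.8412 Y17.6648
M4 S448
G01 X196.3237 Y79.0979 F1928
G01 X230.4712 Y104.2975 F1928
G01 X81.6892 Y95.2694 F1928
G01 X219.8412 Y17.6648 F1928
M5
G0 X79.6564 Y84.9261
M4 S448
G01 X217.2857 Y44.5268 F1928
M5
G0 X0.0000 Y0.0000

viewBox `0 0 308.7026 152.6270` with mm width/height → 1 unit = 1 mm. Flip: y_m = 152.6270 − y_svg.

**Shape 1** — `<polygon>` rectangle, stroke `#000000` → cut (S800, F1269). Machine vertices: (154.2602,100.8445) → (216.6835,100.8445) → (216.6835,50.8156) → (154.2602,50.8156) → (154.2602,100.8445). Closed: final G1 returns to the first vertex.

**Shape 2** — `<polygon>` closed polygon, stroke `#0000ff` → score (S448, F1928). Machine vertices: (219.8412,17.6648) → (196.3237,79.0979) → (230.4712,104.2975) → (81.6892,95.2694) → (219.8412,17.6648). Closed: final G1 returns to the first vertex.

**Shape 3** — `<polyline>` line segment, stroke `#0000ff` → score (S448, F1928). Machine vertices: (79.6564,84.9261) → (217.2857,44.5268). Open path.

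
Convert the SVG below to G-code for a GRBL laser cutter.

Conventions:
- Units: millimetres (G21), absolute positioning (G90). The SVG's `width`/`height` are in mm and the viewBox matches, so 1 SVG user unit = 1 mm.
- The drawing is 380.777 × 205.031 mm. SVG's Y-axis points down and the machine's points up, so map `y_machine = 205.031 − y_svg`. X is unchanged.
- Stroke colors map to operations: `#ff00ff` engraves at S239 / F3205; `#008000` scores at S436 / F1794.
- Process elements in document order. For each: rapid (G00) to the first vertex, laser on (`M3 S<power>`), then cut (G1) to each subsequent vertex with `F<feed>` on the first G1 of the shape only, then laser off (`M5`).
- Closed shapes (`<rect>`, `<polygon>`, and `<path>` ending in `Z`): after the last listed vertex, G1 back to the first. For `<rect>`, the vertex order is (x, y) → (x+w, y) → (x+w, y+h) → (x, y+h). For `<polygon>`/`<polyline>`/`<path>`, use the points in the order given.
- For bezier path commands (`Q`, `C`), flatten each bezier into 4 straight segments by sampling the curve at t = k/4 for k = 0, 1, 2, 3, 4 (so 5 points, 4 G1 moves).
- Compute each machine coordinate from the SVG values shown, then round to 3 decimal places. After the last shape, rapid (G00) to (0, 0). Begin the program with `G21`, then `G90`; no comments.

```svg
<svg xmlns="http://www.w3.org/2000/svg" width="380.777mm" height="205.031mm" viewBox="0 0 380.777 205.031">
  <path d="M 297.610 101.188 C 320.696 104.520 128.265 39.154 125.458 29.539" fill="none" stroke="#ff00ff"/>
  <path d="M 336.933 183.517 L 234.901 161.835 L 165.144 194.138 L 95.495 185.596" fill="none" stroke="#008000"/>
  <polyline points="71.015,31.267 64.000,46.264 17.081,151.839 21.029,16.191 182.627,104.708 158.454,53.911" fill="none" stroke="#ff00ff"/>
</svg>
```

G21
G90
G00 X297.610 Y103.843
M3 S239
G1 X280.845 Y112.280 F3205
G1 X221.244 Y134.812
G1 X156.787 Y159.772
G1 X125.458 Y175.492
M5
G00 X336.933 Y21.514
M3 S436
G1 X234.901 Y43.196 F1794
G1 X165.144 Y10.893
G1 X95.495 Y19.435
M5
G00 X71.015 Y173.764
M3 S239
G1 X64.000 Y158.767 F3205
G1 X17.081 Y53.192
G1 X21.029 Y188.840
G1 X182.627 Y100.323
G1 X158.454 Y151.120
M5
G00 X0.000 Y0.000

viewBox `0 0 380.777 205.031` with mm width/height → 1 unit = 1 mm. Flip: y_m = 205.031 − y_svg.

**Shape 1** — `<path>` cubic bezier, stroke `#ff00ff` → engrave (S239, F3205). Control points (SVG): P0=(297.610,101.188), P1=(320.696,104.520), P2=(128.265,39.154), P3=(125.458,29.539); sampled at t=k/4. Machine vertices: (297.610,103.843) → (280.845,112.280) → (221.244,134.812) → (156.787,159.772) → (125.458,175.492). Open path.

**Shape 2** — `<path>` open polyline, stroke `#008000` → score (S436, F1794). Machine vertices: (336.933,21.514) → (234.901,43.196) → (165.144,10.893) → (95.495,19.435). Open path.

**Shape 3** — `<polyline>` open polyline, stroke `#ff00ff` → engrave (S239, F3205). Machine vertices: (71.015,173.764) → (64.000,158.767) → (17.081,53.192) → (21.029,188.840) → (182.627,100.323) → (158.454,151.120). Open path.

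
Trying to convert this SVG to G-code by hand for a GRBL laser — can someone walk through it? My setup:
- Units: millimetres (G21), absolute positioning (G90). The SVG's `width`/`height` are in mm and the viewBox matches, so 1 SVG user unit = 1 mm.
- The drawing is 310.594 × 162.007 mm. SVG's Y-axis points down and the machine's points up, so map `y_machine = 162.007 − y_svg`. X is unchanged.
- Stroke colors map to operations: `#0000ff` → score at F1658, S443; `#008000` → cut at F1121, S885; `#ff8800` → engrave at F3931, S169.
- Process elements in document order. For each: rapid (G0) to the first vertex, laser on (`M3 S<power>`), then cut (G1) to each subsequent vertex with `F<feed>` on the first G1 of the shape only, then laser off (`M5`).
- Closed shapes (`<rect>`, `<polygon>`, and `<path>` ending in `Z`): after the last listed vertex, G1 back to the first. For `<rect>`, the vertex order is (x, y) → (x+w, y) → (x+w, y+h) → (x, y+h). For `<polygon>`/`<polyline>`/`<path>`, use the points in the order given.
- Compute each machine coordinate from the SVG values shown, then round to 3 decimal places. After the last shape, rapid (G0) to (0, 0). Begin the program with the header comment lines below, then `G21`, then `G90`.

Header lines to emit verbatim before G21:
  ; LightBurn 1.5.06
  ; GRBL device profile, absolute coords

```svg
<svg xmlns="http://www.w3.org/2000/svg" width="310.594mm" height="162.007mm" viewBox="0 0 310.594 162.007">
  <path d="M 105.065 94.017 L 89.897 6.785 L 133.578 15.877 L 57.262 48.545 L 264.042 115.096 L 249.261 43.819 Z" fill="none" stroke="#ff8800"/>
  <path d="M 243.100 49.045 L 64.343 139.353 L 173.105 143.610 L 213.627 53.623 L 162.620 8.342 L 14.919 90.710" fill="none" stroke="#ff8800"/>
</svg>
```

viewBox `0 0 310.594 162.007` with mm width/height → 1 unit = 1 mm. Flip: y_m = 162.007 − y_svg.

**Shape 1** — `<path>` closed polygon, stroke `#ff8800` → engrave (S169, F3931). Machine vertices: (105.065,67.990) → (89.897,155.222) → (133.578,146.130) → (57.262,113.462) → (264.042,46.911) → (249.261,118.188) → (105.065,67.990). Closed: final G1 returns to the first vertex.

**Shape 2** — `<path>` open polyline, stroke `#ff8800` → engrave (S169, F3931). Machine vertices: (243.100,112.962) → (64.343,22.654) → (173.105,18.397) → (213.627,108.384) → (162.620,153.665) → (14.919,71.297). Open path.

; LightBurn 1.5.06
; GRBL device profile, absolute coords
G21
G90
G0 X105.065 Y67.990
M3 S169
G1 X89.897 Y155.222 F3931
G1 X133.578 Y146.130
G1 X57.262 Y113.462
G1 X264.042 Y46.911
G1 X249.261 Y118.188
G1 X105.065 Y67.990
M5
G0 X243.100 Y112.962
M3 S169
G1 X64.343 Y22.654 F3931
G1 X173.105 Y18.397
G1 X213.627 Y108.384
G1 X162.620 Y153.665
G1 X14.919 Y71.297
M5
G0 X0.000 Y0.000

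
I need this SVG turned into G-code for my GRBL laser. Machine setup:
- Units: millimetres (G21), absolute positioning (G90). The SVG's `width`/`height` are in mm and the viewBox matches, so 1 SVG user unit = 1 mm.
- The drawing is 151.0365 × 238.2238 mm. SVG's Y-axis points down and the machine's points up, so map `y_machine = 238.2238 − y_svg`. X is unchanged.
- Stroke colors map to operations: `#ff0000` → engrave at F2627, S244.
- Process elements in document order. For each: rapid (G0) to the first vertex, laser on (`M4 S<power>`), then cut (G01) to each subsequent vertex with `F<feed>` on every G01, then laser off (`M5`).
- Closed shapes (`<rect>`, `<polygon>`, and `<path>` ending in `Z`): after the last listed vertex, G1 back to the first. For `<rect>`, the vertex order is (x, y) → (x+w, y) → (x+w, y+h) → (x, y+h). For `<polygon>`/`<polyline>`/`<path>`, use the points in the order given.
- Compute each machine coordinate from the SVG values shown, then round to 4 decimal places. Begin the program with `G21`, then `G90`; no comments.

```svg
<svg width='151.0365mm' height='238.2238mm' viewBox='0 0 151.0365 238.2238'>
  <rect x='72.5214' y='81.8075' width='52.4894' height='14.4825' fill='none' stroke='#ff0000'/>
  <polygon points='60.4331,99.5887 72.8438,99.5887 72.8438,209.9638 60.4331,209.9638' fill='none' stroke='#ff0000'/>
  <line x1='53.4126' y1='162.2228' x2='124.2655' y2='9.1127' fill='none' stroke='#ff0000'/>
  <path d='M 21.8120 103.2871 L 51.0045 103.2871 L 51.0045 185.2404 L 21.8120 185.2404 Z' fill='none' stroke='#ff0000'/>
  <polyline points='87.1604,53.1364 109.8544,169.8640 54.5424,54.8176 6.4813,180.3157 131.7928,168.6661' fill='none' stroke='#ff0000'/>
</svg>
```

viewBox `0 0 151.0365 238.2238` with mm width/height → 1 unit = 1 mm. Flip: y_m = 238.2238 − y_svg.

**Shape 1** — `<rect>` rectangle, stroke `#ff0000` → engrave (S244, F2627). Machine vertices: (72.5214,156.4163) → (125.0108,156.4163) → (125.0108,141.9338) → (72.5214,141.9338) → (72.5214,156.4163). Closed: final G1 returns to the first vertex.

**Shape 2** — `<polygon>` rectangle, stroke `#ff0000` → engrave (S244, F2627). Machine vertices: (60.4331,138.6351) → (72.8438,138.6351) → (72.8438,28.2600) → (60.4331,28.2600) → (60.4331,138.6351). Closed: final G1 returns to the first vertex.

**Shape 3** — `<line>` line segment, stroke `#ff0000` → engrave (S244, F2627). Machine vertices: (53.4126,76.0010) → (124.2655,229.1111). Open path.

**Shape 4** — `<path>` rectangle, stroke `#ff0000` → engrave (S244, F2627). Machine vertices: (21.8120,134.9367) → (51.0045,134.9367) → (51.0045,52.9834) → (21.8120,52.9834) → (21.8120,134.9367). Closed: final G1 returns to the first vertex.

**Shape 5** — `<polyline>` open polyline, stroke `#ff0000` → engrave (S244, F2627). Machine vertices: (87.1604,185.0874) → (109.8544,68.3598) → (54.5424,183.4062) → (6.4813,57.9081) → (131.7928,69.5577). Open path.

G21
G90
G0 X72.5214 Y156.4163
M4 S244
G01 X125.0108 Y156.4163 F2627
G01 X125.0108 Y141.9338 F2627
G01 X72.5214 Y141.9338 F2627
G01 X72.5214 Y156.4163 F2627
M5
G0 X60.4331 Y138.6351
M4 S244
G01 X72.8438 Y138.6351 F2627
G01 X72.8438 Y28.2600 F2627
G01 X60.4331 Y28.2600 F2627
G01 X60.4331 Y138.6351 F2627
M5
G0 X53.4126 Y76.0010
M4 S244
G01 X124.2655 Y229.1111 F2627
M5
G0 X21.8120 Y134.9367
M4 S244
G01 X51.0045 Y134.9367 F2627
G01 X51.0045 Y52.9834 F2627
G01 X21.8120 Y52.9834 F2627
G01 X21.8120 Y134.9367 F2627
M5
G0 X87.1604 Y185.0874
M4 S244
G01 X109.8544 Y68.3598 F2627
G01 X54.5424 Y183.4062 F2627
G01 X6.4813 Y57.9081 F2627
G01 X131.7928 Y69.5577 F2627
M5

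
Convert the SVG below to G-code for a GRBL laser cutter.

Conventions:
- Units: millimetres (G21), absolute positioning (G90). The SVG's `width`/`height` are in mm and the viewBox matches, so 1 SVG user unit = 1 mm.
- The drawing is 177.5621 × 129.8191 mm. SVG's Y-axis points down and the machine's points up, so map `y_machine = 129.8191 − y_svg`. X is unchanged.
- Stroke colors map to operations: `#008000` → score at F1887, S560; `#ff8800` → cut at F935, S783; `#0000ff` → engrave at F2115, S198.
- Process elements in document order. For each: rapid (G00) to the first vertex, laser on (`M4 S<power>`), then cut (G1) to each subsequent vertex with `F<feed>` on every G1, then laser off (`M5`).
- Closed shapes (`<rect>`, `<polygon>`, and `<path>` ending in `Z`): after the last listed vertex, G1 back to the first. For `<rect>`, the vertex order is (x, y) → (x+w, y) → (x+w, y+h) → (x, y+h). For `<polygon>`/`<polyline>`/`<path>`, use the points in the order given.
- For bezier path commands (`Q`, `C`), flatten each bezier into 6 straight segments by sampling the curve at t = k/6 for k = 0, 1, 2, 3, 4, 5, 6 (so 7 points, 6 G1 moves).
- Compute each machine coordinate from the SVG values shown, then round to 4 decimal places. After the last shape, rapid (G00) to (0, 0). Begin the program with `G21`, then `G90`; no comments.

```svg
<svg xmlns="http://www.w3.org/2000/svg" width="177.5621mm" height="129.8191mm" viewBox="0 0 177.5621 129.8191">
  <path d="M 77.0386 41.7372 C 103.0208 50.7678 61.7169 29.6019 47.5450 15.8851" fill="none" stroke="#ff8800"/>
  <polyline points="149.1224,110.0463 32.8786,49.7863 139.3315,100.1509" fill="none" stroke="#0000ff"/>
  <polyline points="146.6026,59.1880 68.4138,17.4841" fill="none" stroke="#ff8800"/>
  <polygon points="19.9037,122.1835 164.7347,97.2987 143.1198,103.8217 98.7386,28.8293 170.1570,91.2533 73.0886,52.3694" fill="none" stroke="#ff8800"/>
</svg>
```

viewBox `0 0 177.5621 129.8191` with mm width/height → 1 unit = 1 mm. Flip: y_m = 129.8191 − y_svg.

**Shape 1** — `<path>` cubic bezier, stroke `#ff8800` → cut (S783, F935). Control points (SVG): P0=(77.0386,41.7372), P1=(103.0208,50.7678), P2=(61.7169,29.6019), P3=(47.5450,15.8851); sampled at t=k/6. Machine vertices: (77.0386,88.0819) → (84.8596,85.9087) → (84.0891,87.7225) → (77.3496,92.4777) → (67.2639,99.1284) → (56.4548,106.6291) → (47.5450,113.9340). Open path.

**Shape 2** — `<polyline>` open polyline, stroke `#0000ff` → engrave (S198, F2115). Machine vertices: (149.1224,19.7728) → (32.8786,80.0328) → (139.3315,29.6682). Open path.

**Shape 3** — `<polyline>` line segment, stroke `#ff8800` → cut (S783, F935). Machine vertices: (146.6026,70.6311) → (68.4138,112.3350). Open path.

**Shape 4** — `<polygon>` closed polygon, stroke `#ff8800` → cut (S783, F935). Machine vertices: (19.9037,7.6356) → (164.7347,32.5204) → (143.1198,25.9974) → (98.7386,100.9898) → (170.1570,38.5658) → (73.0886,77.4497) → (19.9037,7.6356). Closed: final G1 returns to the first vertex.

G21
G90
G00 X77.0386 Y88.0819
M4 S783
G1 X84.8596 Y85.9087 F935
G1 X84.0891 Y87.7225 F935
G1 X77.3496 Y92.4777 F935
G1 X67.2639 Y99.1284 F935
G1 X56.4548 Y106.6291 F935
G1 X47.5450 Y113.9340 F935
M5
G00 X149.1224 Y19.7728
M4 S198
G1 X32.8786 Y80.0328 F2115
G1 X139.3315 Y29.6682 F2115
M5
G00 X146.6026 Y70.6311
M4 S783
G1 X68.4138 Y112.3350 F935
M5
G00 X19.9037 Y7.6356
M4 S783
G1 X164.7347 Y32.5204 F935
G1 X143.1198 Y25.9974 F935
G1 X98.7386 Y100.9898 F935
G1 X170.1570 Y38.5658 F935
G1 X73.0886 Y77.4497 F935
G1 X19.9037 Y7.6356 F935
M5
G00 X0.0000 Y0.0000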